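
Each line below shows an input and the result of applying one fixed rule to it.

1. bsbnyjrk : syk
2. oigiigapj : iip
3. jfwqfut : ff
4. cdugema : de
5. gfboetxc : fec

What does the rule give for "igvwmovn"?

What's happening: keep one character in every 3, starting at position 2 (positions 2nd, 5th, 8th, ...).
On "igvwmovn" that produces "gmn".

gmn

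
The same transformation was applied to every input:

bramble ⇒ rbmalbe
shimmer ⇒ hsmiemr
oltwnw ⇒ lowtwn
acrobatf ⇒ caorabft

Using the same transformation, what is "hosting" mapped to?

ohtsnig

In each case the input is transformed by: swap each adjacent pair of characters (1↔2, 3↔4, ...).
So "hosting" becomes "ohtsnig".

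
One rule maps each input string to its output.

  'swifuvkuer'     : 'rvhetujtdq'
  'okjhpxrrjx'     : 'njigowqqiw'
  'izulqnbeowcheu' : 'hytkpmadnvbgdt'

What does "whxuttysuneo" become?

vgwtssxrtmdn

The rule is to shift every letter 1 place backward in the alphabet (wrapping around).
On "whxuttysuneo" that produces "vgwtssxrtmdn".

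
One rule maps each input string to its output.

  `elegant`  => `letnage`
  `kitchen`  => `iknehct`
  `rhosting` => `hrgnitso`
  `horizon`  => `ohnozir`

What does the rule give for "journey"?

ojyenru

Looking at the pairs, the operation is to move the first 2 characters to the end (rotate left by 2), then reverse the string.
Applying that to "journey" gives "ojyenru".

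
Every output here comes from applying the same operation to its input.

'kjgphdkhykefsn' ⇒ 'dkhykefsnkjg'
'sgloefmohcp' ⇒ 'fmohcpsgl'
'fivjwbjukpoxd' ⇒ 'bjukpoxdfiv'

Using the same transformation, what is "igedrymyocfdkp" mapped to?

The rule is to move the first 3 characters to the end (rotate left by 3), then delete the first 2 characters.
For "igedrymyocfdkp", step one produces "drymyocfdkpige"; step two turns that into "ymyocfdkpige".
(Check on "sgloefmohcp": → "oefmohcpsgl" → "fmohcpsgl" ✓)

ymyocfdkpige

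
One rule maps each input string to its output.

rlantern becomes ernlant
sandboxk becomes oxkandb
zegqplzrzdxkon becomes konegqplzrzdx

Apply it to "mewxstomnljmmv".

Each output is the input with this applied: delete the first character, then move the last 3 characters to the front (rotate right by 3).
"mewxstomnljmmv" → "ewxstomnljmmv" → "mmvewxstomnlj".

mmvewxstomnlj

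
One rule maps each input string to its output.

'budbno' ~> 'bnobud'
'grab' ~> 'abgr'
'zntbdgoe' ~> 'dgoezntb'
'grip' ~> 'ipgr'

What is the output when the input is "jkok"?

The transformation: swap the front and back halves of the string.
"jkok" → "okjk".

okjk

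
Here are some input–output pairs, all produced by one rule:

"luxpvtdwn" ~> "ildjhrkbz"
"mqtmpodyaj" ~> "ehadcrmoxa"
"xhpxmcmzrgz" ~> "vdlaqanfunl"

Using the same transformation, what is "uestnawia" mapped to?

The pattern: shift every letter 12 places backward in the alphabet (wrapping around), then move the first character to the end.
Working it through for "uestnawia": intermediate "isghbokwo", final "sghbokwoi".

sghbokwoi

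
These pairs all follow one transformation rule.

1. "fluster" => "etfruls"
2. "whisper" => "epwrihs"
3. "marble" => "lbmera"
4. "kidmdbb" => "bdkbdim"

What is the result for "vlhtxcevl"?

vevlhlxtc

The rule is to move the last 3 characters to the front (rotate right by 3), then swap each adjacent pair of characters (1↔2, 3↔4, ...).
Applying both steps to "vlhtxcevl": "evlvlhtxc", then "vevlhlxtc".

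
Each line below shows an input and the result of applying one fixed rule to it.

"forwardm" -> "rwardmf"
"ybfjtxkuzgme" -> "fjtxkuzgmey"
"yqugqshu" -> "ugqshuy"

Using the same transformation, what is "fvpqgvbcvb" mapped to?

Each output is the input with this applied: move the first character to the end, then delete the first character.
Applying both steps to "fvpqgvbcvb": "vpqgvbcvbf", then "pqgvbcvbf".
(Check on "ybfjtxkuzgme": → "bfjtxkuzgmey" → "fjtxkuzgmey" ✓)

pqgvbcvbf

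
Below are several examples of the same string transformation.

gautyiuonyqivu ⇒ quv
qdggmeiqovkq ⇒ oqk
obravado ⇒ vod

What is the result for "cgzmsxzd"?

sdz

The rule is to swap each adjacent pair of characters (1↔2, 3↔4, ...), then keep only the last 3 characters.
Starting from "cgzmsxzd": after the first operation, "gcmzxsdz"; after the second, "sdz".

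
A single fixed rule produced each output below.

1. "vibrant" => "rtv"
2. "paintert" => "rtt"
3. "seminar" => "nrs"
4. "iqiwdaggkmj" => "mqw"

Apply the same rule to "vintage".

ntv

In each case the input is transformed by: sort the characters into alphabetical order, then keep only the last 3 characters.
Working it through for "vintage": intermediate "aegintv", final "ntv".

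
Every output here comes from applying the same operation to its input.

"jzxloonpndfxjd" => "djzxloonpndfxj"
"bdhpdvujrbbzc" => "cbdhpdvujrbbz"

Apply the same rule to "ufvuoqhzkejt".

In each case the input is transformed by: move the last character to the front.
Applying that to "ufvuoqhzkejt" gives "tufvuoqhzkej".

tufvuoqhzkej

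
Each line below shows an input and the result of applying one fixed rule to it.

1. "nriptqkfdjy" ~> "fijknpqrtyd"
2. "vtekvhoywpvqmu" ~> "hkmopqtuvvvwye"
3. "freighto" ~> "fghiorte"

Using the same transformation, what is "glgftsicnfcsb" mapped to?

What's happening: sort the characters into alphabetical order, then move the first character to the end.
On "glgftsicnfcsb" that produces "ccffggilnsstb".

ccffggilnsstb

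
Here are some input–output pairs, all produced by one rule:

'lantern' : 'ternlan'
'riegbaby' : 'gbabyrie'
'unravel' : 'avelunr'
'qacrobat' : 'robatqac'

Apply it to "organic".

Each output is the input with this applied: move the first 3 characters to the end (rotate left by 3).
Doing the same to "organic": "anicorg".

anicorg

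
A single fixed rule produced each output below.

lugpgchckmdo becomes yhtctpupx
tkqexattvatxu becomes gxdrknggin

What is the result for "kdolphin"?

xqbyc

What's happening: shift every letter 13 places forward in the alphabet (wrapping around) — i.e. ROT13, then delete the last 3 characters.
Applying both steps to "kdolphin": "xqbycuva", then "xqbyc".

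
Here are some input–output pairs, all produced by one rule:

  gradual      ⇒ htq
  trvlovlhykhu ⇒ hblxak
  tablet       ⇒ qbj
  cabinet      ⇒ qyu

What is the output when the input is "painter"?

Rule — keep every other character starting from the second (positions 2nd, 4th, 6th, ...), then shift every letter 10 places backward in the alphabet (wrapping around).
Starting from "painter": after the first operation, "ane"; after the second, "qdu".

qdu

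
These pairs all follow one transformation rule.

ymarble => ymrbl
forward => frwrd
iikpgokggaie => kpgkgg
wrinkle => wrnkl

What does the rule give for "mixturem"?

Rule — remove every vowel.
Doing the same to "mixturem": "mxtrm".

mxtrm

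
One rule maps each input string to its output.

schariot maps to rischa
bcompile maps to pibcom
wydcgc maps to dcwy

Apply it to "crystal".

stcry

In each case the input is transformed by: delete the last 2 characters, then move the last 2 characters to the front (rotate right by 2).
"crystal" → "stcry".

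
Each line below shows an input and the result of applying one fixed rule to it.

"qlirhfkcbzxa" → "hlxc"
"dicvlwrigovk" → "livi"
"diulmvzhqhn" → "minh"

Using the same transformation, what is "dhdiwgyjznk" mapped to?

whkj

Each output is the input with this applied: keep one character in every 3, starting at position 2 (positions 2nd, 5th, 8th, ...), then swap each adjacent pair of characters (1↔2, 3↔4, ...).
On "dhdiwgyjznk": the first step gives "hwjk", and the second then gives "whkj".
(Check on "dicvlwrigovk": → "iliv" → "livi" ✓)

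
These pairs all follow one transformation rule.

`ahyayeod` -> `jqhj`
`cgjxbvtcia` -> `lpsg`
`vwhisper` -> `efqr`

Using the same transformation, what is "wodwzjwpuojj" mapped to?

Each output is the input with this applied: shift every letter 9 places forward in the alphabet (wrapping around), then keep only the first 4 characters.
Starting from "wodwzjwpuojj": after the first operation, "fxmfisfydxss"; after the second, "fxmf".

fxmf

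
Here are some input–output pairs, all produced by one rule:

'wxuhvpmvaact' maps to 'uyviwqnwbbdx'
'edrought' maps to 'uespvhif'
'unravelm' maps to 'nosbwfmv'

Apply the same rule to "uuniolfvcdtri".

jvojpmgwdeusv

The transformation: swap the first and last characters, then shift every letter 1 place forward in the alphabet (wrapping around).
Applying that to "uuniolfvcdtri" gives "jvojpmgwdeusv".
(Check on "unravelm": → "mnravelu" → "nosbwfmv" ✓)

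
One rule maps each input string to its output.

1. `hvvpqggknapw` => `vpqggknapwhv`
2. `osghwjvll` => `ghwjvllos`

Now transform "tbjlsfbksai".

What's happening: move the first 2 characters to the end (rotate left by 2).
Applying that to "tbjlsfbksai" gives "jlsfbksaitb".

jlsfbksaitb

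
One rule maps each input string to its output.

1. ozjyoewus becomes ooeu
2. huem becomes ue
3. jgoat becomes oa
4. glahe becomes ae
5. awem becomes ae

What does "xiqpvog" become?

io

The rule is to keep only the vowels.
Doing the same to "xiqpvog": "io".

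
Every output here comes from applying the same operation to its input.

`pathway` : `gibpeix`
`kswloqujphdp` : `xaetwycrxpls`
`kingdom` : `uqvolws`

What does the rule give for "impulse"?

muxctaq

Rule — swap the first and last characters, then shift every letter 8 places forward in the alphabet (wrapping around).
Working it through for "impulse": intermediate "empulsi", final "muxctaq".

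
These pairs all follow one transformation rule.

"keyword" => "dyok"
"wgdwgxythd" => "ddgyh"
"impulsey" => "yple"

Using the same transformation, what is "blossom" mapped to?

mosb

The transformation: swap the first and last characters, then keep every other character starting from the first (positions 1st, 3rd, 5th, ...).
"blossom" → "mlossob" → "mosb".
(Check on "wgdwgxythd": → "dgdwgxythw" → "ddgyh" ✓)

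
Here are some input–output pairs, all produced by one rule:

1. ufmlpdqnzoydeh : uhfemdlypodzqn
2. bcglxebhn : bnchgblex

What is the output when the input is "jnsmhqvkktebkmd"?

Each output is the input with this applied: take characters alternately from the front and the back (1st, last, 2nd, 2nd-last, ...).
"jnsmhqvkktebkmd" → "jdnmskmbheqtvkk".

jdnmskmbheqtvkk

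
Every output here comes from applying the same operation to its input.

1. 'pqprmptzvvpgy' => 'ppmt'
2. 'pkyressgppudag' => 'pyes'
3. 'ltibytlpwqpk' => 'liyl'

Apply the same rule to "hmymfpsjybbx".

In each case the input is transformed by: keep every other character starting from the first (positions 1st, 3rd, 5th, ...), then keep only the first 4 characters.
For "hmymfpsjybbx", step one produces "hyfsyb"; step two turns that into "hyfs".

hyfs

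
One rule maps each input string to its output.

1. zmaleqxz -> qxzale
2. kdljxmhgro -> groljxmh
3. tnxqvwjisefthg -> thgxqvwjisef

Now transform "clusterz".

The pattern: delete the first 2 characters, then move the last 3 characters to the front (rotate right by 3).
For "clusterz", step one produces "usterz"; step two turns that into "erzust".

erzust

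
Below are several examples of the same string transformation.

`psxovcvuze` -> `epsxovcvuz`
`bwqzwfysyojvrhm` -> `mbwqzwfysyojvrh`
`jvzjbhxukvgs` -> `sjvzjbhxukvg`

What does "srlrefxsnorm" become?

Each output is the input with this applied: move the last character to the front.
Doing the same to "srlrefxsnorm": "msrlrefxsnor".

msrlrefxsnor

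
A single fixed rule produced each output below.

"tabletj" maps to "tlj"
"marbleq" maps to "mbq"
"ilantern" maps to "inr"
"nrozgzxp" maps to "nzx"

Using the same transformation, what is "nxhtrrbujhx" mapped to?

ntbh

Looking at the pairs, the operation is to keep one character in every 3, starting at position 1 (positions 1st, 4th, 7th, ...).
For "nxhtrrbujhx" the result is "ntbh".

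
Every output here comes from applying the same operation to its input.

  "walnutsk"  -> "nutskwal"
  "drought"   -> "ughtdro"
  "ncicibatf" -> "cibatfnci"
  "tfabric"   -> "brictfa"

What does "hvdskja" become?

Each output is the input with this applied: move the first 3 characters to the end (rotate left by 3).
For "hvdskja" the result is "skjahvd".

skjahvd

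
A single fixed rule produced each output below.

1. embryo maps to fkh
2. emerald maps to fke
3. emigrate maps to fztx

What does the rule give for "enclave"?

What's happening: shift every letter 7 places backward in the alphabet (wrapping around), then keep every other character starting from the second (positions 2nd, 4th, 6th, ...).
On "enclave" that produces "geo".

geo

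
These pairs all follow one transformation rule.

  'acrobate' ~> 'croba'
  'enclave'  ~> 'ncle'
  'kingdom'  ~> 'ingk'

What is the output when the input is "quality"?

In each case the input is transformed by: delete the last 3 characters, then move the first character to the end.
For "quality", step one produces "qual"; step two turns that into "ualq".

ualq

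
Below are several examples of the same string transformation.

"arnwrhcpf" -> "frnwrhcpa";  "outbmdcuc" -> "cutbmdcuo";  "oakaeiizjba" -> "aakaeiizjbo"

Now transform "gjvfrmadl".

Rule — swap the first and last characters.
"gjvfrmadl" → "ljvfrmadg".

ljvfrmadg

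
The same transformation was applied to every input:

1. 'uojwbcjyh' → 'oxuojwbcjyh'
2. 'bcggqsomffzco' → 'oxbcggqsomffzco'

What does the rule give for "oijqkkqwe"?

The pattern: prepend "ox".
So "oijqkkqwe" becomes "oxoijqkkqwe".

oxoijqkkqwe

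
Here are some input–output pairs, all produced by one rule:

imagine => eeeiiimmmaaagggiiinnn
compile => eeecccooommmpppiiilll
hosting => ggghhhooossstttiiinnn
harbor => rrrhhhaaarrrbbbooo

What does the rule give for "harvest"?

The rule is to repeat every character 3 times, then move the last 3 characters to the front (rotate right by 3).
Working it through for "harvest": intermediate "hhhaaarrrvvveeesssttt", final "ttthhhaaarrrvvveeesss".

ttthhhaaarrrvvveeesss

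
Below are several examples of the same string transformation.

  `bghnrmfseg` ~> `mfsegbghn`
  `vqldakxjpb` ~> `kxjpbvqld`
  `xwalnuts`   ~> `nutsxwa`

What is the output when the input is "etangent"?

genteta

What's happening: swap the front and back halves of the string, then delete the last character.
Starting from "etangent": after the first operation, "gentetan"; after the second, "genteta".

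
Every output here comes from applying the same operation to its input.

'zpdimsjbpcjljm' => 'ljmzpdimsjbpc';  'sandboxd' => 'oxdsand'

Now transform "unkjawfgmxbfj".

The transformation: move the last 3 characters to the front (rotate right by 3), then delete the last character.
"unkjawfgmxbfj" → "bfjunkjawfgmx" → "bfjunkjawfgm".
(Check on "sandboxd": → "oxdsandb" → "oxdsand" ✓)

bfjunkjawfgm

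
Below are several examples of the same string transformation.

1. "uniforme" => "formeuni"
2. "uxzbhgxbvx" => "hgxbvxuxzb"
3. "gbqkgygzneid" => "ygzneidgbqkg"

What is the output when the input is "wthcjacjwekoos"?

cjwekooswthcja

Each output is the input with this applied: swap the front and back halves of the string, then move the last character to the front.
Doing the same to "wthcjacjwekoos": "cjwekooswthcja".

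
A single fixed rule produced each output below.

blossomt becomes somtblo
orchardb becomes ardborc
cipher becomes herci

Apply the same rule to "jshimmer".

Each output is the input with this applied: swap the front and back halves of the string, then delete the last character.
Working it through for "jshimmer": intermediate "mmerjshi", final "mmerjsh".
(Check on "blossomt": → "somtblos" → "somtblo" ✓)

mmerjsh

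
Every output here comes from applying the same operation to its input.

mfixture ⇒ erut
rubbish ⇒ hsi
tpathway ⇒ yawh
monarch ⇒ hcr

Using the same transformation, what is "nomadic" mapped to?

cid

The pattern: take characters alternately from the front and the back (1st, last, 2nd, 2nd-last, ...), then keep every other character starting from the second (positions 2nd, 4th, 6th, ...).
On "nomadic": the first step gives "ncoimda", and the second then gives "cid".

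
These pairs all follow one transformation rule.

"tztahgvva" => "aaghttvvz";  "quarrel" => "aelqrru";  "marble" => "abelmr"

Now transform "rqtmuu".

The rule is to sort the characters into alphabetical order.
"rqtmuu" → "mqrtuu".

mqrtuu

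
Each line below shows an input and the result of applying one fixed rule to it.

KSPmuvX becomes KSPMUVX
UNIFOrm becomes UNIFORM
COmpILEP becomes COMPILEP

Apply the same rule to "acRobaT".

The pattern: convert every letter to uppercase.
For "acRobaT" the result is "ACROBAT".

ACROBAT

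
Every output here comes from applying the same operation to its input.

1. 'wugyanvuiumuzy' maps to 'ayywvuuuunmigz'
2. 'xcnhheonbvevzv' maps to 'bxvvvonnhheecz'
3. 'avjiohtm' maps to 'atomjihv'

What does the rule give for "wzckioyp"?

cywpokiz

Looking at the pairs, the operation is to sort the characters into reverse alphabetical order, then swap the first and last characters.
For "wzckioyp" the result is "cywpokiz".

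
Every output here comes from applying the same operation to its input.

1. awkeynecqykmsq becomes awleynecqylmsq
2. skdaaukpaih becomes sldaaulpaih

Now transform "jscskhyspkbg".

jscslhysplbg

The pattern: replace every "k" with "l".
For "jscskhyspkbg" the result is "jscslhysplbg".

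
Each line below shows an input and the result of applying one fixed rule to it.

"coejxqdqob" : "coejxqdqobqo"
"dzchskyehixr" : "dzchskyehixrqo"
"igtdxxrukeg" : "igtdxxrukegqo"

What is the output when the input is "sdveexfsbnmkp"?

The transformation: append "qo".
Doing the same to "sdveexfsbnmkp": "sdveexfsbnmkpqo".

sdveexfsbnmkpqo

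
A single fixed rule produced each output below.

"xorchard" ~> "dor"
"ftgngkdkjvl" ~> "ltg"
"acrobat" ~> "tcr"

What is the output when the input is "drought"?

tro

Each output is the input with this applied: swap the first and last characters, then keep only the first 3 characters.
"drought" → "troughd" → "tro".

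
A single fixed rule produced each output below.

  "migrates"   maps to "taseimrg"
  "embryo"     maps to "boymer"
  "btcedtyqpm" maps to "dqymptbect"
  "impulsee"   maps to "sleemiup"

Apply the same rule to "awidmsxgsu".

The transformation: swap each adjacent pair of characters (1↔2, 3↔4, ...), then swap the front and back halves of the string.
Applying both steps to "awidmsxgsu": "wadismgxus", then "mgxuswadis".
(Check on "impulsee": → "miupslee" → "sleemiup" ✓)

mgxuswadis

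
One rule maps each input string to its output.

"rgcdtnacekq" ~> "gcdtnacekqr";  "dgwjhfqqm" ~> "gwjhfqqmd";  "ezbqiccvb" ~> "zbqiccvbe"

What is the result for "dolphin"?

Rule — move the first character to the end.
"dolphin" → "olphind".

olphind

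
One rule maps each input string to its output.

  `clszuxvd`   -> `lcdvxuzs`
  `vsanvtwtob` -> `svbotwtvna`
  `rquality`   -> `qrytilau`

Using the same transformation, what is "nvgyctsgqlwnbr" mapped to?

The rule is to move the first 2 characters to the end (rotate left by 2), then reverse the string.
Starting from "nvgyctsgqlwnbr": after the first operation, "gyctsgqlwnbrnv"; after the second, "vnrbnwlqgstcyg".

vnrbnwlqgstcyg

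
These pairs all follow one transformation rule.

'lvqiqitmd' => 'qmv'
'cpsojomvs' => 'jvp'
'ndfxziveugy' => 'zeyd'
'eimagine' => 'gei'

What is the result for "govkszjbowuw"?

Looking at the pairs, the operation is to keep one character in every 3, starting at position 2 (positions 2nd, 5th, 8th, ...), then move the first character to the end.
Applying both steps to "govkszjbowuw": "osbu", then "sbuo".

sbuo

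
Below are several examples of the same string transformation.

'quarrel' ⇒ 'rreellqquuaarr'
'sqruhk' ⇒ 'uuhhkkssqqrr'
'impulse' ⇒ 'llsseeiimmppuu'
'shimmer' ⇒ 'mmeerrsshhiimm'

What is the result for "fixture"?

uurreeffiixxtt

The transformation: move the last 3 characters to the front (rotate right by 3), then double every character.
"fixture" → "urefixt" → "uurreeffiixxtt".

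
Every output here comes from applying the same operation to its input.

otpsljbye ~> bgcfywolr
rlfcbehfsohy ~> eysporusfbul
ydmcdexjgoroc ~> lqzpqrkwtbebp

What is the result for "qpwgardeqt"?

In each case the input is transformed by: shift every letter 13 places forward in the alphabet (wrapping around) — i.e. ROT13.
"qpwgardeqt" → "dcjtneqrdg".

dcjtneqrdg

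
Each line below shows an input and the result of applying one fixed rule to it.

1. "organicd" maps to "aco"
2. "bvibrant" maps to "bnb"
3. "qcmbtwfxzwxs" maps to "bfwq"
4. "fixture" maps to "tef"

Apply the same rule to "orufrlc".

Each output is the input with this applied: keep one character in every 3, starting at position 1 (positions 1st, 4th, 7th, ...), then move the first character to the end.
Starting from "orufrlc": after the first operation, "ofc"; after the second, "fco".

fco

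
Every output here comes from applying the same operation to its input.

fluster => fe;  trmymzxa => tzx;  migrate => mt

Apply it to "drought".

The pattern: swap each adjacent pair of characters (1↔2, 3↔4, ...), then keep one character in every 3, starting at position 2 (positions 2nd, 5th, 8th, ...).
Applying both steps to "drought": "rduohgt", then "dh".

dh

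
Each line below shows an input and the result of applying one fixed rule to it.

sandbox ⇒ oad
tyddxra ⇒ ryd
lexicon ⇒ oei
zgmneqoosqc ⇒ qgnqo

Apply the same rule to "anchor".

rnh

Each output is the input with this applied: keep every other character starting from the second (positions 2nd, 4th, 6th, ...), then move the last character to the front.
On "anchor": the first step gives "nhr", and the second then gives "rnh".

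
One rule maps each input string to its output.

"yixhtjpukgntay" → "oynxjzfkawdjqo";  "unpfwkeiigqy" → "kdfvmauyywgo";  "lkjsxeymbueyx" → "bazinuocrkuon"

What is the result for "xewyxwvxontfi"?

numonmlnedjvy

The transformation: shift every letter 10 places backward in the alphabet (wrapping around).
Doing the same to "xewyxwvxontfi": "numonmlnedjvy".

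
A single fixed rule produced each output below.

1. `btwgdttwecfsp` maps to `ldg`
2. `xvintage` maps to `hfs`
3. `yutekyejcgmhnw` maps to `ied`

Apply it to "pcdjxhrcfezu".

zmn

The transformation: shift every letter 10 places forward in the alphabet (wrapping around), then keep only the first 3 characters.
For "pcdjxhrcfezu", step one produces "zmnthrbmpoje"; step two turns that into "zmn".
(Check on "btwgdttwecfsp": → "ldgqnddgompcz" → "ldg" ✓)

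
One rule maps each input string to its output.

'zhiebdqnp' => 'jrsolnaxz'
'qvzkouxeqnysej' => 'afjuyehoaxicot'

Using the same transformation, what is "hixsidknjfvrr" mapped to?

Each output is the input with this applied: shift every letter 10 places forward in the alphabet (wrapping around).
So "hixsidknjfvrr" becomes "rshcsnuxtpfbb".

rshcsnuxtpfbb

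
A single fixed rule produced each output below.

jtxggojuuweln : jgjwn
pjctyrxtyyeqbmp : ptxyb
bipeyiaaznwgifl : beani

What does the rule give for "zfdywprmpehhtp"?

zyret

The pattern: keep one character in every 3, starting at position 1 (positions 1st, 4th, 7th, ...).
"zfdywprmpehhtp" → "zyret".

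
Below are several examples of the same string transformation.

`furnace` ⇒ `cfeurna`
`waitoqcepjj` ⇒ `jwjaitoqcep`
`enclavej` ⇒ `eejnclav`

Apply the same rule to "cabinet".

ectabin

Looking at the pairs, the operation is to swap the first and last characters, then move the last 2 characters to the front (rotate right by 2).
Working it through for "cabinet": intermediate "tabinec", final "ectabin".
(Check on "furnace": → "eurnacf" → "cfeurna" ✓)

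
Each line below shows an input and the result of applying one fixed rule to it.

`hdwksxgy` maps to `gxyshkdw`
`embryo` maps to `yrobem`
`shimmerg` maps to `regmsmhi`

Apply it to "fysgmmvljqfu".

fqujflyvsmgm

Rule — move the last 2 characters to the front (rotate right by 2), then take characters alternately from the front and the back (1st, last, 2nd, 2nd-last, ...).
Starting from "fysgmmvljqfu": after the first operation, "fufysgmmvljq"; after the second, "fqujflyvsmgm".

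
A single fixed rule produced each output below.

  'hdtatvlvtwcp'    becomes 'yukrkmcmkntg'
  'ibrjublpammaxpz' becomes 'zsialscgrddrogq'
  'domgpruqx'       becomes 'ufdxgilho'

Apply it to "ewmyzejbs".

Looking at the pairs, the operation is to shift every letter 9 places backward in the alphabet (wrapping around).
On "ewmyzejbs" that produces "vndpqvasj".

vndpqvasj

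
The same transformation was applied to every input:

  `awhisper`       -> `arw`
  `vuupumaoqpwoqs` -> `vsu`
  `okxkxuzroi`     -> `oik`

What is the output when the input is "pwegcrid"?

pdw

Looking at the pairs, the operation is to take characters alternately from the front and the back (1st, last, 2nd, 2nd-last, ...), then keep only the first 3 characters.
"pwegcrid" → "pdwiergc" → "pdw".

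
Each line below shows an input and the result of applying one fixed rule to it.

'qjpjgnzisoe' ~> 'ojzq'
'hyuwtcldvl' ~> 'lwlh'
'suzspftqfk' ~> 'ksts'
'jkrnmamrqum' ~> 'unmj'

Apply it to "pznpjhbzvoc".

Rule — keep one character in every 3, starting at position 1 (positions 1st, 4th, 7th, ...), then swap the first and last characters.
Starting from "pznpjhbzvoc": after the first operation, "ppbo"; after the second, "opbp".

opbp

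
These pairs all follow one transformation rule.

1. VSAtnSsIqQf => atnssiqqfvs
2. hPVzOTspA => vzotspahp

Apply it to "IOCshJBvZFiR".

cshjbvzfirio

Rule — move the first 2 characters to the end (rotate left by 2), then convert every letter to lowercase.
For "IOCshJBvZFiR" the result is "cshjbvzfirio".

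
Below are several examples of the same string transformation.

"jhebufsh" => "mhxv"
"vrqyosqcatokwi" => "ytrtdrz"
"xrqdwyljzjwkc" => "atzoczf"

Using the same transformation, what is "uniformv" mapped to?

What's happening: shift every letter 3 places forward in the alphabet (wrapping around), then keep every other character starting from the first (positions 1st, 3rd, 5th, ...).
Working it through for "uniformv": intermediate "xqlirupy", final "xlrp".

xlrp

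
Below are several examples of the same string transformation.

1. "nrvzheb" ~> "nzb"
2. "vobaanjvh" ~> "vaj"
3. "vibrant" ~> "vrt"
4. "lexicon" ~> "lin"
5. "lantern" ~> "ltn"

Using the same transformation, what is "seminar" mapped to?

sir

What's happening: keep one character in every 3, starting at position 1 (positions 1st, 4th, 7th, ...).
"seminar" → "sir".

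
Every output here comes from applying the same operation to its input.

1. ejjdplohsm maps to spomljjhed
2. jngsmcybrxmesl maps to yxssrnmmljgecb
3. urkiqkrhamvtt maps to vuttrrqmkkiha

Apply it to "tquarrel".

utrrqlea

Looking at the pairs, the operation is to sort the characters into reverse alphabetical order.
"tquarrel" → "utrrqlea".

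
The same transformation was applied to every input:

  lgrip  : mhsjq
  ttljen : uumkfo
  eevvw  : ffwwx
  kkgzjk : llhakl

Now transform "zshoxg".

atipyh

Each output is the input with this applied: shift every letter 1 place forward in the alphabet (wrapping around).
"zshoxg" → "atipyh".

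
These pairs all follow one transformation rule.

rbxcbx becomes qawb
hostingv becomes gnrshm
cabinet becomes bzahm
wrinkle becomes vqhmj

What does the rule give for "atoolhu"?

What's happening: delete the last 2 characters, then shift every letter 1 place backward in the alphabet (wrapping around).
For "atoolhu", step one produces "atool"; step two turns that into "zsnnk".

zsnnk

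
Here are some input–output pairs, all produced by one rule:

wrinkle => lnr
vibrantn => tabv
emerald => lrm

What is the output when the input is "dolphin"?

Each output is the input with this applied: reverse the string, then keep every other character starting from the second (positions 2nd, 4th, 6th, ...).
Applying both steps to "dolphin": "nihplod", then "ipo".

ipo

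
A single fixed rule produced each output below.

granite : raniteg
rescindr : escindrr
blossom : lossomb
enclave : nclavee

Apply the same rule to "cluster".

What's happening: move the first character to the end.
Applying that to "cluster" gives "lusterc".

lusterc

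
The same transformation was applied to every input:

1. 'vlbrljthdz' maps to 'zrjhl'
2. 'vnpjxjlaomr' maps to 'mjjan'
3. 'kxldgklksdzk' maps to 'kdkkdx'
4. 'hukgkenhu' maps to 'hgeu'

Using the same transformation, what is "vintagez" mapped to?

In each case the input is transformed by: keep every other character starting from the second (positions 2nd, 4th, 6th, ...), then swap the first and last characters.
"vintagez" → "ztgi".
(Check on "kxldgklksdzk": → "xdkkdk" → "kdkkdx" ✓)

ztgi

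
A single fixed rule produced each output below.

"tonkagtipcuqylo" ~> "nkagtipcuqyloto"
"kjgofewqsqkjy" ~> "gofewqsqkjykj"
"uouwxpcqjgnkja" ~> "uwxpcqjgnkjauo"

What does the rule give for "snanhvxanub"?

anhvxanubsn

Looking at the pairs, the operation is to move the first 2 characters to the end (rotate left by 2).
So "snanhvxanub" becomes "anhvxanubsn".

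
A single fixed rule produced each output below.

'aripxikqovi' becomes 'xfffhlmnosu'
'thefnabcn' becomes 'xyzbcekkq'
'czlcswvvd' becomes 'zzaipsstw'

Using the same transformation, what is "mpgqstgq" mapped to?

ddjmnnpq

The rule is to sort the characters into alphabetical order, then shift every letter 3 places backward in the alphabet (wrapping around).
Starting from "mpgqstgq": after the first operation, "ggmpqqst"; after the second, "ddjmnnpq".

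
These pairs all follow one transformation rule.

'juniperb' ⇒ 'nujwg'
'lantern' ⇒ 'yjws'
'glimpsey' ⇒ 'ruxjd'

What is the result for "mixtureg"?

Rule — delete the first 3 characters, then shift every letter 5 places forward in the alphabet (wrapping around).
On "mixtureg" that produces "yzwjl".
(Check on "lantern": → "tern" → "yjws" ✓)

yzwjl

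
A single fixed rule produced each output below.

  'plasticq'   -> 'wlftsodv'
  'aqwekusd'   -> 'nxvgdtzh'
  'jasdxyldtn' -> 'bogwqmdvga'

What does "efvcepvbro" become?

syeurhiyfh

The pattern: swap the front and back halves of the string, then shift every letter 3 places forward in the alphabet (wrapping around).
For "efvcepvbro", step one produces "pvbroefvce"; step two turns that into "syeurhiyfh".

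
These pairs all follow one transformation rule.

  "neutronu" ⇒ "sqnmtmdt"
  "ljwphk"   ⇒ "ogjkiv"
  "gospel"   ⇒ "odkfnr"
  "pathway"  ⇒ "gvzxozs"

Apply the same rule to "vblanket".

zmjdsuak

Rule — move the first 3 characters to the end (rotate left by 3), then shift every letter 1 place backward in the alphabet (wrapping around).
On "vblanket": the first step gives "anketvbl", and the second then gives "zmjdsuak".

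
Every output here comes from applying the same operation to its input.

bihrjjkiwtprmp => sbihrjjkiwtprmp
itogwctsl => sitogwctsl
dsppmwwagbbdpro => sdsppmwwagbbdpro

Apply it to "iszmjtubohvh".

siszmjtubohvh

The transformation: prepend "s".
"iszmjtubohvh" → "siszmjtubohvh".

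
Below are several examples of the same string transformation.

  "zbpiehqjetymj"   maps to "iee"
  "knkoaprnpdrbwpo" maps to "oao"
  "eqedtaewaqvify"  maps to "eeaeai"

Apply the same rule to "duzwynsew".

ue

The transformation: keep only the vowels.
Doing the same to "duzwynsew": "ue".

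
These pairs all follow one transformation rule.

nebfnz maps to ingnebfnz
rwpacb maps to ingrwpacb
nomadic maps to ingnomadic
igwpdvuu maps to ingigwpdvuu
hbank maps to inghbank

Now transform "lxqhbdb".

inglxqhbdb

Each output is the input with this applied: prepend "ing".
For "lxqhbdb" the result is "inglxqhbdb".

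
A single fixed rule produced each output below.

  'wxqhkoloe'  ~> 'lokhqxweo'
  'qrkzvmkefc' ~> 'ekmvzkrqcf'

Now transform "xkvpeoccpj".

ccoepvkxjp

Rule — reverse the string, then move the first 2 characters to the end (rotate left by 2).
Applying both steps to "xkvpeoccpj": "jpccoepvkx", then "ccoepvkxjp".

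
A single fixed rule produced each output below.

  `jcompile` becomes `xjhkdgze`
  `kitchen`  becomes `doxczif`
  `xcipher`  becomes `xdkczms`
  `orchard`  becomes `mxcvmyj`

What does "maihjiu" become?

vdcedph

What's happening: move the first character to the end, then shift every letter 5 places backward in the alphabet (wrapping around).
Starting from "maihjiu": after the first operation, "aihjium"; after the second, "vdcedph".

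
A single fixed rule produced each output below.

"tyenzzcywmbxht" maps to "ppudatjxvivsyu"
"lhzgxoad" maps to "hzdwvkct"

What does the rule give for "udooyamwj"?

Rule — shift every letter 4 places backward in the alphabet (wrapping around), then take characters alternately from the front and the back (1st, last, 2nd, 2nd-last, ...).
"udooyamwj" → "qzkkuwisf" → "qfzskikwu".

qfzskikwu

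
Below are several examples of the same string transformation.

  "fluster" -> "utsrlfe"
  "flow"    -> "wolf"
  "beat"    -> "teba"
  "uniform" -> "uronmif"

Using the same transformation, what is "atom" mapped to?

The rule is to sort the characters into reverse alphabetical order.
On "atom" that produces "toma".

toma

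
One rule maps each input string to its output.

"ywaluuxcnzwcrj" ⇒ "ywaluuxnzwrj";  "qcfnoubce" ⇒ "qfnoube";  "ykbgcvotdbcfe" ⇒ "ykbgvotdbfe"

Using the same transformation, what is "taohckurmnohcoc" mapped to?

taohkurmnoho

The transformation: remove every "c".
On "taohckurmnohcoc" that produces "taohkurmnoho".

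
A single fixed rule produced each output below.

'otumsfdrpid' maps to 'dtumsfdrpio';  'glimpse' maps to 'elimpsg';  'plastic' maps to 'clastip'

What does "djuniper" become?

Looking at the pairs, the operation is to swap the first and last characters.
For "djuniper" the result is "rjuniped".

rjuniped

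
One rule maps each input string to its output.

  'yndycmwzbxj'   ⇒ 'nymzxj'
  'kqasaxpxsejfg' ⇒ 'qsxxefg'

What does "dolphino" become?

opio

In each case the input is transformed by: swap each adjacent pair of characters (1↔2, 3↔4, ...), then keep every other character starting from the first (positions 1st, 3rd, 5th, ...).
Starting from "dolphino": after the first operation, "odplihon"; after the second, "opio".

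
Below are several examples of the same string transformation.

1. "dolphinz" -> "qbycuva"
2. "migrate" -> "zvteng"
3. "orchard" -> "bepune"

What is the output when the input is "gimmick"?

The rule is to shift every letter 13 places forward in the alphabet (wrapping around) — i.e. ROT13, then delete the last character.
For "gimmick", step one produces "tvzzvpx"; step two turns that into "tvzzvp".

tvzzvp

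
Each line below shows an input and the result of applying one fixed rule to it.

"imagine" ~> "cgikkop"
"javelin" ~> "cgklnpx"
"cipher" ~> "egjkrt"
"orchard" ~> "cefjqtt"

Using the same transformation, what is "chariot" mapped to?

What's happening: sort the characters into alphabetical order, then shift every letter 2 places forward in the alphabet (wrapping around).
Working it through for "chariot": intermediate "achiort", final "cejkqtv".
(Check on "orchard": → "acdhorr" → "cefjqtt" ✓)

cejkqtv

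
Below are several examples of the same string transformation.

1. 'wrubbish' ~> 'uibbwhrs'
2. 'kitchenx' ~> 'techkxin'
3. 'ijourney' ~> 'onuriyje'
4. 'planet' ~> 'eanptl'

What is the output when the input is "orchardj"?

Rule — take characters alternately from the front and the back (1st, last, 2nd, 2nd-last, ...), then swap the front and back halves of the string.
For "orchardj", step one produces "ojrdcrha"; step two turns that into "crhaojrd".

crhaojrd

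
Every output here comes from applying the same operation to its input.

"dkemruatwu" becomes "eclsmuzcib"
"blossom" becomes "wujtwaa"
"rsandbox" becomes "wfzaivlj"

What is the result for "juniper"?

mzrcvqx

What's happening: move the last 2 characters to the front (rotate right by 2), then shift every letter 8 places forward in the alphabet (wrapping around).
Starting from "juniper": after the first operation, "erjunip"; after the second, "mzrcvqx".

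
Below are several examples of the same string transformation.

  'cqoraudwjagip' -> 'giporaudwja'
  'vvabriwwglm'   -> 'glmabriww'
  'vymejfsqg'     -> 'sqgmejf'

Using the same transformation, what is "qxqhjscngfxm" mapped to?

The rule is to delete the first 2 characters, then move the last 3 characters to the front (rotate right by 3).
On "qxqhjscngfxm": the first step gives "qhjscngfxm", and the second then gives "fxmqhjscng".

fxmqhjscng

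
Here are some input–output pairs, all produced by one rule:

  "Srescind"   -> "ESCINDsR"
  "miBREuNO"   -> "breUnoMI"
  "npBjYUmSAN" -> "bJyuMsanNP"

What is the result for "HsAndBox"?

The transformation: flip the case of every letter, then move the first 2 characters to the end (rotate left by 2).
On "HsAndBox": the first step gives "hSaNDbOX", and the second then gives "aNDbOXhS".

aNDbOXhS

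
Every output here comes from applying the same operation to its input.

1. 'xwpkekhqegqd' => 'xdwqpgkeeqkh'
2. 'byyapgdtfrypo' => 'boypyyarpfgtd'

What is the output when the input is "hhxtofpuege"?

What's happening: take characters alternately from the front and the back (1st, last, 2nd, 2nd-last, ...).
"hhxtofpuege" → "hehgxetuopf".

hehgxetuopf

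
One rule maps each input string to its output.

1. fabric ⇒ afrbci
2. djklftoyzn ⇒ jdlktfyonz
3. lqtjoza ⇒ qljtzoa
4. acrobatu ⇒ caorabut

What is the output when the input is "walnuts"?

The transformation: swap each adjacent pair of characters (1↔2, 3↔4, ...).
Doing the same to "walnuts": "awnltus".

awnltus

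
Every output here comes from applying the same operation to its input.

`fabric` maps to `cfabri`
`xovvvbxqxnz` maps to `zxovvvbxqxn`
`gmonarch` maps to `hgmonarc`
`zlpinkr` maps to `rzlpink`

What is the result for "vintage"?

evintag

The pattern: move the last character to the front.
Applying that to "vintage" gives "evintag".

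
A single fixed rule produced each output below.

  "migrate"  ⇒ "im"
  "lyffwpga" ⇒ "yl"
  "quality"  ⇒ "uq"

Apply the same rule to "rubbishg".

The pattern: swap each adjacent pair of characters (1↔2, 3↔4, ...), then keep only the first 2 characters.
For "rubbishg", step one produces "urbbsigh"; step two turns that into "ur".

ur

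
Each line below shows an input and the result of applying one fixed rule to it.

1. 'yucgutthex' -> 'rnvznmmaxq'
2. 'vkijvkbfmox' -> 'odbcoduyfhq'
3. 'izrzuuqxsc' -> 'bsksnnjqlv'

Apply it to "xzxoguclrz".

What's happening: shift every letter 7 places backward in the alphabet (wrapping around).
Doing the same to "xzxoguclrz": "qsqhznveks".

qsqhznveks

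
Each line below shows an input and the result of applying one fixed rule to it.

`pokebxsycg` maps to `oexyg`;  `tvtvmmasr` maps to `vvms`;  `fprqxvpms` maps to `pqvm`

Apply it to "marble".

abe

Rule — keep every other character starting from the second (positions 2nd, 4th, 6th, ...).
Applying that to "marble" gives "abe".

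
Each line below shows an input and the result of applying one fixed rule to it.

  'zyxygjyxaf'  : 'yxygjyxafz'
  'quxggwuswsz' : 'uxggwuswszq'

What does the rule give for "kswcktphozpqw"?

swcktphozpqwk

In each case the input is transformed by: move the first character to the end.
For "kswcktphozpqw" the result is "swcktphozpqwk".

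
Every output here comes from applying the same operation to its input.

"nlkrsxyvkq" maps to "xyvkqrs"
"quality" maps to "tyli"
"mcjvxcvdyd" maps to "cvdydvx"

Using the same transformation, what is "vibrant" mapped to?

ntra

In each case the input is transformed by: delete the first 3 characters, then move the first 2 characters to the end (rotate left by 2).
Starting from "vibrant": after the first operation, "rant"; after the second, "ntra".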